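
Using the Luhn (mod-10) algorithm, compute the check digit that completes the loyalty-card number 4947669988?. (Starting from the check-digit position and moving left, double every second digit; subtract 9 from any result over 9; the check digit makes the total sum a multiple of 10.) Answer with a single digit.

6

Partial digits right→left: 8 8 9 9 6 6 7 4 9 4
Double every second digit counting from the check-digit position (so the 1st, 3rd, 5th, ... of the partial from the right).
  doubled (with −9 where >9): 7 9 3 5 9 → sum 33
  kept as-is: 8 9 6 4 4 → sum 31
Total = 33 + 31 = 64.
Check digit = (10 − (64 mod 10)) mod 10 = 6.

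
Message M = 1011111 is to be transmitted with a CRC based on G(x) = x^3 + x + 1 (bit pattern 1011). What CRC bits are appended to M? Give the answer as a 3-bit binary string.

Append 3 zeros: 1011111000. Divide by 1011 (XOR where the leading bit is 1):
  pos 0: 1011 XOR 1011 = 0000
  pos 4: 1110 XOR 1011 = 0101
  pos 5: 1010 XOR 1011 = 0001
Remainder (last 3 bits) = 010. This is the CRC / FCS.

010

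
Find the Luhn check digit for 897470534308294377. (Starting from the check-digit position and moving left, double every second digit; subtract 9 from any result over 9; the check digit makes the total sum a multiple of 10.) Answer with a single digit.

0

Partial digits right→left: 7 7 3 4 9 2 8 0 3 4 3 5 0 7 4 7 9 8
Double every second digit counting from the check-digit position (so the 1st, 3rd, 5th, ... of the partial from the right).
  doubled (with −9 where >9): 5 6 9 7 6 6 0 8 9 → sum 56
  kept as-is: 7 4 2 0 4 5 7 7 8 → sum 44
Total = 56 + 44 = 100.
Check digit = (10 − (100 mod 10)) mod 10 = 0.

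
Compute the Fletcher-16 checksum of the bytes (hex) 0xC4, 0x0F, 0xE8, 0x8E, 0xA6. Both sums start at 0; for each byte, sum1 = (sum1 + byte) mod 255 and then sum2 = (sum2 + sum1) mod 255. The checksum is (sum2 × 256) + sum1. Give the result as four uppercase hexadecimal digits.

92F1

Running sums (mod 255):
  after byte 0 (0xC4): sum1=196, sum2=196
  after byte 1 (0x0F): sum1=211, sum2=152
  after byte 2 (0xE8): sum1=188, sum2=85
  after byte 3 (0x8E): sum1=75, sum2=160
  after byte 4 (0xA6): sum1=241, sum2=146
Checksum = sum2·256 + sum1 = 146·256 + 241 = 37617 = 0x92F1.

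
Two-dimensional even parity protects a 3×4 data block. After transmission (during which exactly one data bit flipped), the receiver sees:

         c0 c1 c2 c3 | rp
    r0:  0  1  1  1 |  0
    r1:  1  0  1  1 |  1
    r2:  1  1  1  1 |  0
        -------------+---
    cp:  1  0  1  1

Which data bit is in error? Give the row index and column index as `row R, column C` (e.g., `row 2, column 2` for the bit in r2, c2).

row 0, column 0

Recompute each row's even parity and compare to rp:
  r0: data parity 1, sent rp 0 → mismatch
  r1: data parity 1, sent rp 1 → ok
  r2: data parity 0, sent rp 0 → ok
Recompute each column's even parity and compare to cp:
  c0: data parity 0, sent cp 1 → mismatch
  c1: data parity 0, sent cp 0 → ok
  c2: data parity 1, sent cp 1 → ok
  c3: data parity 1, sent cp 1 → ok
Exactly one row (r0) and one column (c0) fail → the flipped bit is at their intersection.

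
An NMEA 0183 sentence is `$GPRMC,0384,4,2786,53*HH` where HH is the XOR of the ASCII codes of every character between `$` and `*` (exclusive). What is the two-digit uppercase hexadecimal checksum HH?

7D

XOR the ASCII codes of the payload characters:
  'G' = 0x47 → acc = 0x47
  'P' = 0x50 → acc = 0x17
  'R' = 0x52 → acc = 0x45
  'M' = 0x4D → acc = 0x08
  'C' = 0x43 → acc = 0x4B
  ',' = 0x2C → acc = 0x67
  '0' = 0x30 → acc = 0x57
  '3' = 0x33 → acc = 0x64
  '8' = 0x38 → acc = 0x5C
  '4' = 0x34 → acc = 0x68
  ',' = 0x2C → acc = 0x44
  '4' = 0x34 → acc = 0x70
  ',' = 0x2C → acc = 0x5C
  '2' = 0x32 → acc = 0x6E
  '7' = 0x37 → acc = 0x59
  '8' = 0x38 → acc = 0x61
  '6' = 0x36 → acc = 0x57
  ',' = 0x2C → acc = 0x7B
  '5' = 0x35 → acc = 0x4E
  '3' = 0x33 → acc = 0x7D
Checksum = 0x7D.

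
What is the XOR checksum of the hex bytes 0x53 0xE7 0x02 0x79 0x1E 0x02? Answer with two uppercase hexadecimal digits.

XOR the bytes together:
  start with 0x53
  0x53 ⊕ 0xE7 = 0xB4
  0xB4 ⊕ 0x02 = 0xB6
  0xB6 ⊕ 0x79 = 0xCF
  0xCF ⊕ 0x1E = 0xD1
  0xD1 ⊕ 0x02 = 0xD3

D3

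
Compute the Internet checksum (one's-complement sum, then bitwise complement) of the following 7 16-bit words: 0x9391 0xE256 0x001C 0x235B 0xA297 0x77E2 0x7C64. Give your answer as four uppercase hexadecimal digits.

One's-complement addition (fold any carry out of bit 15 back into bit 0):
  0x9391 + 0xE256 = 0x175E7 → wrap carry → 0x75E8
  0x75E8 + 0x001C = 0x07604
  0x7604 + 0x235B = 0x0995F
  0x995F + 0xA297 = 0x13BF6 → wrap carry → 0x3BF7
  0x3BF7 + 0x77E2 = 0x0B3D9
  0xB3D9 + 0x7C64 = 0x1303D → wrap carry → 0x303E
One's-complement sum = 0x303E.
Checksum = ~0x303E & 0xFFFF = 0xCFC1.

CFC1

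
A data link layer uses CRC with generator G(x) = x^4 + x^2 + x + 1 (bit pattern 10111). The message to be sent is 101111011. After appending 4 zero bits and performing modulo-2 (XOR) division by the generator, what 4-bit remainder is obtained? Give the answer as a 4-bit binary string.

Append 4 zeros: 1011110110000. Divide by 10111 (XOR where the leading bit is 1):
  pos 0: 10111 XOR 10111 = 00000
  pos 5: 10110 XOR 10111 = 00001
Remainder (last 4 bits) = 1000. This is the CRC / FCS.

1000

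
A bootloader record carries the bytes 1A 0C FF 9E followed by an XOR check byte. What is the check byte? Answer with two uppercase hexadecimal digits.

XOR the bytes together:
  start with 0x1A
  0x1A ⊕ 0x0C = 0x16
  0x16 ⊕ 0xFF = 0xE9
  0xE9 ⊕ 0x9E = 0x77

77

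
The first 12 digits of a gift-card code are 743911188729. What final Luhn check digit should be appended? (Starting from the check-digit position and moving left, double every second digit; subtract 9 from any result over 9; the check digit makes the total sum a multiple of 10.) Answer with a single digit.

8

Partial digits right→left: 9 2 7 8 8 1 1 1 9 3 4 7
Double every second digit counting from the check-digit position (so the 1st, 3rd, 5th, ... of the partial from the right).
  doubled (with −9 where >9): 9 5 7 2 9 8 → sum 40
  kept as-is: 2 8 1 1 3 7 → sum 22
Total = 40 + 22 = 62.
Check digit = (10 − (62 mod 10)) mod 10 = 8.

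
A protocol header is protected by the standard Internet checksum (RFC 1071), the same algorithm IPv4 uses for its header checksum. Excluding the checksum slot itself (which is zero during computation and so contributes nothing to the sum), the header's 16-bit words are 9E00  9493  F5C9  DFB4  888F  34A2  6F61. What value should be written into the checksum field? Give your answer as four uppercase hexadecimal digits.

One's-complement addition (fold any carry out of bit 15 back into bit 0):
  0x9E00 + 0x9493 = 0x13293 → wrap carry → 0x3294
  0x3294 + 0xF5C9 = 0x1285D → wrap carry → 0x285E
  0x285E + 0xDFB4 = 0x10812 → wrap carry → 0x0813
  0x0813 + 0x888F = 0x090A2
  0x90A2 + 0x34A2 = 0x0C544
  0xC544 + 0x6F61 = 0x134A5 → wrap carry → 0x34A6
One's-complement sum = 0x34A6.
Checksum = ~0x34A6 & 0xFFFF = 0xCB59.

CB59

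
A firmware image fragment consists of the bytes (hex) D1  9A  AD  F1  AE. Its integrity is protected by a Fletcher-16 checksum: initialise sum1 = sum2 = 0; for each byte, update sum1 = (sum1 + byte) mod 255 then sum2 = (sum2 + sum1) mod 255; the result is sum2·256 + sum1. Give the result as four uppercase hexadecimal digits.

Running sums (mod 255):
  after byte 0 (D1): sum1=209, sum2=209
  after byte 1 (9A): sum1=108, sum2=62
  after byte 2 (AD): sum1=26, sum2=88
  after byte 3 (F1): sum1=12, sum2=100
  after byte 4 (AE): sum1=186, sum2=31
Checksum = sum2·256 + sum1 = 31·256 + 186 = 8122 = 0x1FBA.

1FBA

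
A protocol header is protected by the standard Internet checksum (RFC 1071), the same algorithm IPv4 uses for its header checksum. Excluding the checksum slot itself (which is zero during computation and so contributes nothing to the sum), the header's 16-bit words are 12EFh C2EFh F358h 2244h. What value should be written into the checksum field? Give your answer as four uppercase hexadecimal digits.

1484

One's-complement addition (fold any carry out of bit 15 back into bit 0):
  0x12EF + 0xC2EF = 0x0D5DE
  0xD5DE + 0xF358 = 0x1C936 → wrap carry → 0xC937
  0xC937 + 0x2244 = 0x0EB7B
One's-complement sum = 0xEB7B.
Checksum = ~0xEB7B & 0xFFFF = 0x1484.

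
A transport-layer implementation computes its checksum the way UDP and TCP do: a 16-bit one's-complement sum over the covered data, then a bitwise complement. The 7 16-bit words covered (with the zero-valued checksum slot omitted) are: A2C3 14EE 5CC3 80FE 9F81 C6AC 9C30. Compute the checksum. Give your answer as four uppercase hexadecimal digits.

682D

One's-complement addition (fold any carry out of bit 15 back into bit 0):
  0xA2C3 + 0x14EE = 0x0B7B1
  0xB7B1 + 0x5CC3 = 0x11474 → wrap carry → 0x1475
  0x1475 + 0x80FE = 0x09573
  0x9573 + 0x9F81 = 0x134F4 → wrap carry → 0x34F5
  0x34F5 + 0xC6AC = 0x0FBA1
  0xFBA1 + 0x9C30 = 0x197D1 → wrap carry → 0x97D2
One's-complement sum = 0x97D2.
Checksum = ~0x97D2 & 0xFFFF = 0x682D.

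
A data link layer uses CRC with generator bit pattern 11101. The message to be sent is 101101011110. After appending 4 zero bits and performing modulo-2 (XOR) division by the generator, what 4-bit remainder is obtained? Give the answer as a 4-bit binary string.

1001

Append 4 zeros: 1011010111100000. Divide by 11101 (XOR where the leading bit is 1):
  pos 0: 10110 XOR 11101 = 01011
  pos 1: 10111 XOR 11101 = 01010
  pos 2: 10100 XOR 11101 = 01001
  pos 3: 10011 XOR 11101 = 01110
  pos 4: 11101 XOR 11101 = 00000
  pos 9: 11000 XOR 11101 = 00101
  pos 11: 10100 XOR 11101 = 01001
Remainder (last 4 bits) = 1001. This is the CRC / FCS.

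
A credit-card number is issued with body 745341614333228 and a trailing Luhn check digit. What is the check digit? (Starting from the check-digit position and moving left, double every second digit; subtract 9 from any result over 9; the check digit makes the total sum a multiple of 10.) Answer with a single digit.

1

Partial digits right→left: 8 2 2 3 3 3 4 1 6 1 4 3 5 4 7
Double every second digit counting from the check-digit position (so the 1st, 3rd, 5th, ... of the partial from the right).
  doubled (with −9 where >9): 7 4 6 8 3 8 1 5 → sum 42
  kept as-is: 2 3 3 1 1 3 4 → sum 17
Total = 42 + 17 = 59.
Check digit = (10 − (59 mod 10)) mod 10 = 1.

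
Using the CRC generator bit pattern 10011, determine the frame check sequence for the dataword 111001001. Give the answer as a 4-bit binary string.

1110

Append 4 zeros: 1110010010000. Divide by 10011 (XOR where the leading bit is 1):
  pos 0: 11100 XOR 10011 = 01111
  pos 1: 11111 XOR 10011 = 01100
  pos 2: 11000 XOR 10011 = 01011
  pos 3: 10110 XOR 10011 = 00101
  pos 5: 10110 XOR 10011 = 00101
  pos 7: 10100 XOR 10011 = 00111
Remainder (last 4 bits) = 1110. This is the CRC / FCS.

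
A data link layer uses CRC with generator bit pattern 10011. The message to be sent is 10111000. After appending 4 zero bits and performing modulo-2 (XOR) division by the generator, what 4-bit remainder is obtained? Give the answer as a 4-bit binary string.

1010

Append 4 zeros: 101110000000. Divide by 10011 (XOR where the leading bit is 1):
  pos 0: 10111 XOR 10011 = 00100
  pos 2: 10000 XOR 10011 = 00011
  pos 5: 11000 XOR 10011 = 01011
  pos 6: 10110 XOR 10011 = 00101
Remainder (last 4 bits) = 1010. This is the CRC / FCS.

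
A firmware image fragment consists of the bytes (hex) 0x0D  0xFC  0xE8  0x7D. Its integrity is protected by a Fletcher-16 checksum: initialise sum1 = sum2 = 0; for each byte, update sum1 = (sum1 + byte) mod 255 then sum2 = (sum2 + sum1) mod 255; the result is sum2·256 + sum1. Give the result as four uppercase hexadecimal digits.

Running sums (mod 255):
  after byte 0 (0x0D): sum1=13, sum2=13
  after byte 1 (0xFC): sum1=10, sum2=23
  after byte 2 (0xE8): sum1=242, sum2=10
  after byte 3 (0x7D): sum1=112, sum2=122
Checksum = sum2·256 + sum1 = 122·256 + 112 = 31344 = 0x7A70.

7A70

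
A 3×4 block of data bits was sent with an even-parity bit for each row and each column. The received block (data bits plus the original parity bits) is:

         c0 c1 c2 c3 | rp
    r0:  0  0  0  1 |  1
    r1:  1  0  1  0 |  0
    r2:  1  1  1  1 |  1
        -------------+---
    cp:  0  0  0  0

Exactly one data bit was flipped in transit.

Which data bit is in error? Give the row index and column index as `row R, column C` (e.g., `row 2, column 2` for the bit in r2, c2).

Recompute each row's even parity and compare to rp:
  r0: data parity 1, sent rp 1 → ok
  r1: data parity 0, sent rp 0 → ok
  r2: data parity 0, sent rp 1 → mismatch
Recompute each column's even parity and compare to cp:
  c0: data parity 0, sent cp 0 → ok
  c1: data parity 1, sent cp 0 → mismatch
  c2: data parity 0, sent cp 0 → ok
  c3: data parity 0, sent cp 0 → ok
Exactly one row (r2) and one column (c1) fail → the flipped bit is at their intersection.

row 2, column 1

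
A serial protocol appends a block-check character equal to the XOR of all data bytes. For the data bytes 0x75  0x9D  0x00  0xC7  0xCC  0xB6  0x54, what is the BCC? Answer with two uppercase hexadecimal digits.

XOR the bytes together:
  start with 0x75
  0x75 ⊕ 0x9D = 0xE8
  0xE8 ⊕ 0x00 = 0xE8
  0xE8 ⊕ 0xC7 = 0x2F
  0x2F ⊕ 0xCC = 0xE3
  0xE3 ⊕ 0xB6 = 0x55
  0x55 ⊕ 0x54 = 0x01

01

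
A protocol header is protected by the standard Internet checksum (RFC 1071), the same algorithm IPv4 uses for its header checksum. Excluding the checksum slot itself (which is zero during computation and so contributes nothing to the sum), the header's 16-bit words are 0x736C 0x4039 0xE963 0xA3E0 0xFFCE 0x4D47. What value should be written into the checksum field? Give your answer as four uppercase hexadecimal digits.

One's-complement addition (fold any carry out of bit 15 back into bit 0):
  0x736C + 0x4039 = 0x0B3A5
  0xB3A5 + 0xE963 = 0x19D08 → wrap carry → 0x9D09
  0x9D09 + 0xA3E0 = 0x140E9 → wrap carry → 0x40EA
  0x40EA + 0xFFCE = 0x140B8 → wrap carry → 0x40B9
  0x40B9 + 0x4D47 = 0x08E00
One's-complement sum = 0x8E00.
Checksum = ~0x8E00 & 0xFFFF = 0x71FF.

71FF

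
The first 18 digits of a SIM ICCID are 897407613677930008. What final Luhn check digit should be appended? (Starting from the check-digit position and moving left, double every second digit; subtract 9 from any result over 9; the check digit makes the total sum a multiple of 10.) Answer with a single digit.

5

Partial digits right→left: 8 0 0 0 3 9 7 7 6 3 1 6 7 0 4 7 9 8
Double every second digit counting from the check-digit position (so the 1st, 3rd, 5th, ... of the partial from the right).
  doubled (with −9 where >9): 7 0 6 5 3 2 5 8 9 → sum 45
  kept as-is: 0 0 9 7 3 6 0 7 8 → sum 40
Total = 45 + 40 = 85.
Check digit = (10 − (85 mod 10)) mod 10 = 5.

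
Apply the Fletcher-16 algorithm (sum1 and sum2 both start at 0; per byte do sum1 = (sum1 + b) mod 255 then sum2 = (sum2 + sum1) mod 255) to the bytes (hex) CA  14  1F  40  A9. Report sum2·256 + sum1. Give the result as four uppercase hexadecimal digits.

CDE7

Running sums (mod 255):
  after byte 0 (CA): sum1=202, sum2=202
  after byte 1 (14): sum1=222, sum2=169
  after byte 2 (1F): sum1=253, sum2=167
  after byte 3 (40): sum1=62, sum2=229
  after byte 4 (A9): sum1=231, sum2=205
Checksum = sum2·256 + sum1 = 205·256 + 231 = 52711 = 0xCDE7.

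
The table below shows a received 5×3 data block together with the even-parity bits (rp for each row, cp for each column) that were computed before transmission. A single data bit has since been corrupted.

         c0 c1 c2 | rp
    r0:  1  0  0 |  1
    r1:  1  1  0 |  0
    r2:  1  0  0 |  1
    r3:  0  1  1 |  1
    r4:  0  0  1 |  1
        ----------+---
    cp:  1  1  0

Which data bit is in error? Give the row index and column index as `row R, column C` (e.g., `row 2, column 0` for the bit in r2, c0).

row 3, column 1

Recompute each row's even parity and compare to rp:
  r0: data parity 1, sent rp 1 → ok
  r1: data parity 0, sent rp 0 → ok
  r2: data parity 1, sent rp 1 → ok
  r3: data parity 0, sent rp 1 → mismatch
  r4: data parity 1, sent rp 1 → ok
Recompute each column's even parity and compare to cp:
  c0: data parity 1, sent cp 1 → ok
  c1: data parity 0, sent cp 1 → mismatch
  c2: data parity 0, sent cp 0 → ok
Exactly one row (r3) and one column (c1) fail → the flipped bit is at their intersection.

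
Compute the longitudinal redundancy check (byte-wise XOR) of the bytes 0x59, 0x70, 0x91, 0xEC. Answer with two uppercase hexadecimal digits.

54

XOR the bytes together:
  start with 0x59
  0x59 ⊕ 0x70 = 0x29
  0x29 ⊕ 0x91 = 0xB8
  0xB8 ⊕ 0xEC = 0x54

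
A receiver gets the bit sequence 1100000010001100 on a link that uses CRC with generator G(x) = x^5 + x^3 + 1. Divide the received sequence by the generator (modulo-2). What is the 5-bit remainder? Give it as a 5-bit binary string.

Modulo-2 division of 1100000010001100 by 101001:
  pos 0: 110000 XOR 101001 = 011001
  pos 1: 110010 XOR 101001 = 011011
  pos 2: 110110 XOR 101001 = 011111
  pos 3: 111111 XOR 101001 = 010110
  pos 4: 101100 XOR 101001 = 000101
  pos 7: 101001 XOR 101001 = 000000
Remainder = 00100 (nonzero — an error is detected).

00100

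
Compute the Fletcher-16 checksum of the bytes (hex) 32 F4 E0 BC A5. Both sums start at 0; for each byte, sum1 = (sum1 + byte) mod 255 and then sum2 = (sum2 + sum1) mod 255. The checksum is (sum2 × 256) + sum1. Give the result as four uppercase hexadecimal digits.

906A

Running sums (mod 255):
  after byte 0 (32): sum1=50, sum2=50
  after byte 1 (F4): sum1=39, sum2=89
  after byte 2 (E0): sum1=8, sum2=97
  after byte 3 (BC): sum1=196, sum2=38
  after byte 4 (A5): sum1=106, sum2=144
Checksum = sum2·256 + sum1 = 144·256 + 106 = 36970 = 0x906A.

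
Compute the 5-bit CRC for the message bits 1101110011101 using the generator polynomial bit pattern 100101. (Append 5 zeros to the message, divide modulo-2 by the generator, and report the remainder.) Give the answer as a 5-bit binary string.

00001

Append 5 zeros: 110111001110100000. Divide by 100101 (XOR where the leading bit is 1):
  pos 0: 110111 XOR 100101 = 010010
  pos 1: 100100 XOR 100101 = 000001
  pos 6: 101110 XOR 100101 = 001011
  pos 8: 101110 XOR 100101 = 001011
  pos 10: 101100 XOR 100101 = 001001
  pos 12: 100100 XOR 100101 = 000001
Remainder (last 5 bits) = 00001. This is the CRC / FCS.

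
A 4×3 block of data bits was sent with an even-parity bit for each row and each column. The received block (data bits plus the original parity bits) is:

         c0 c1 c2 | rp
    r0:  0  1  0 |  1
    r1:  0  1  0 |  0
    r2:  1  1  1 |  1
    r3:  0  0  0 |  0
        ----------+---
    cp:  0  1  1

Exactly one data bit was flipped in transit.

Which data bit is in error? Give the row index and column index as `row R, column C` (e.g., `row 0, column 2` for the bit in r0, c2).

Recompute each row's even parity and compare to rp:
  r0: data parity 1, sent rp 1 → ok
  r1: data parity 1, sent rp 0 → mismatch
  r2: data parity 1, sent rp 1 → ok
  r3: data parity 0, sent rp 0 → ok
Recompute each column's even parity and compare to cp:
  c0: data parity 1, sent cp 0 → mismatch
  c1: data parity 1, sent cp 1 → ok
  c2: data parity 1, sent cp 1 → ok
Exactly one row (r1) and one column (c0) fail → the flipped bit is at their intersection.

row 1, column 0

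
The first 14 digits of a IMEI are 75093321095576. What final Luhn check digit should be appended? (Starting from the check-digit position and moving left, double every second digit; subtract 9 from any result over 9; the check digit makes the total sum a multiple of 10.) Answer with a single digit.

5

Partial digits right→left: 6 7 5 5 9 0 1 2 3 3 9 0 5 7
Double every second digit counting from the check-digit position (so the 1st, 3rd, 5th, ... of the partial from the right).
  doubled (with −9 where >9): 3 1 9 2 6 9 1 → sum 31
  kept as-is: 7 5 0 2 3 0 7 → sum 24
Total = 31 + 24 = 55.
Check digit = (10 − (55 mod 10)) mod 10 = 5.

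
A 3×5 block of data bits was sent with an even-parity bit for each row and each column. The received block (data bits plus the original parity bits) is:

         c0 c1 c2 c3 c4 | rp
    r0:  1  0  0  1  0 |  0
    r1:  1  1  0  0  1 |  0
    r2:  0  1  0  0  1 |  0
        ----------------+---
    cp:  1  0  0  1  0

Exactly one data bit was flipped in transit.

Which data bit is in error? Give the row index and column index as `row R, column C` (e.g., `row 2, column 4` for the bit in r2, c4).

row 1, column 0

Recompute each row's even parity and compare to rp:
  r0: data parity 0, sent rp 0 → ok
  r1: data parity 1, sent rp 0 → mismatch
  r2: data parity 0, sent rp 0 → ok
Recompute each column's even parity and compare to cp:
  c0: data parity 0, sent cp 1 → mismatch
  c1: data parity 0, sent cp 0 → ok
  c2: data parity 0, sent cp 0 → ok
  c3: data parity 1, sent cp 1 → ok
  c4: data parity 0, sent cp 0 → ok
Exactly one row (r1) and one column (c0) fail → the flipped bit is at their intersection.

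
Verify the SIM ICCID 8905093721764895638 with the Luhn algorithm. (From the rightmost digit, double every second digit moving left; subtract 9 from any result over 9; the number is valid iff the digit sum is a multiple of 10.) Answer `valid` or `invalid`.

valid

From the right, keep odd positions and double even positions (subtract 9 from any doubled value over 9):
  doubled (positions 2,4,...): 6 1 7 3 2 5 9 1 9 → sum 43
  kept (positions 1,3,...): 8 6 9 4 7 2 3 0 0 8 → sum 47
Total = 90.
90 mod 10 = 0, so the number is valid.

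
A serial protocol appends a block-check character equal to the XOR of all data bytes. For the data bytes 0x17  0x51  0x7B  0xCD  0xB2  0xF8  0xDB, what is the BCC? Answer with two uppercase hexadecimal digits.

XOR the bytes together:
  start with 0x17
  0x17 ⊕ 0x51 = 0x46
  0x46 ⊕ 0x7B = 0x3D
  0x3D ⊕ 0xCD = 0xF0
  0xF0 ⊕ 0xB2 = 0x42
  0x42 ⊕ 0xF8 = 0xBA
  0xBA ⊕ 0xDB = 0x61

61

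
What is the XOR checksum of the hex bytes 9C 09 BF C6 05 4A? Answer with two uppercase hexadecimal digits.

XOR the bytes together:
  start with 0x9C
  0x9C ⊕ 0x09 = 0x95
  0x95 ⊕ 0xBF = 0x2A
  0x2A ⊕ 0xC6 = 0xEC
  0xEC ⊕ 0x05 = 0xE9
  0xE9 ⊕ 0x4A = 0xA3

A3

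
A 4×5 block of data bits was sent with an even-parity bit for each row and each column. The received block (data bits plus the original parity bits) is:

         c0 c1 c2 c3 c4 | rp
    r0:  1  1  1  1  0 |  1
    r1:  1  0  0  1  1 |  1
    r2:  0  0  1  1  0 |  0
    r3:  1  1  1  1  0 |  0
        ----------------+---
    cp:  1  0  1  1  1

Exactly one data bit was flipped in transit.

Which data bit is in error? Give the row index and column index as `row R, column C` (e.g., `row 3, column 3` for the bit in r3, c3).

Recompute each row's even parity and compare to rp:
  r0: data parity 0, sent rp 1 → mismatch
  r1: data parity 1, sent rp 1 → ok
  r2: data parity 0, sent rp 0 → ok
  r3: data parity 0, sent rp 0 → ok
Recompute each column's even parity and compare to cp:
  c0: data parity 1, sent cp 1 → ok
  c1: data parity 0, sent cp 0 → ok
  c2: data parity 1, sent cp 1 → ok
  c3: data parity 0, sent cp 1 → mismatch
  c4: data parity 1, sent cp 1 → ok
Exactly one row (r0) and one column (c3) fail → the flipped bit is at their intersection.

row 0, column 3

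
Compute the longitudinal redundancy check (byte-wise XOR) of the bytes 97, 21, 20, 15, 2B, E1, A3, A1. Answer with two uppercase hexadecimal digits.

XOR the bytes together:
  start with 0x97
  0x97 ⊕ 0x21 = 0xB6
  0xB6 ⊕ 0x20 = 0x96
  0x96 ⊕ 0x15 = 0x83
  0x83 ⊕ 0x2B = 0xA8
  0xA8 ⊕ 0xE1 = 0x49
  0x49 ⊕ 0xA3 = 0xEA
  0xEA ⊕ 0xA1 = 0x4B

4B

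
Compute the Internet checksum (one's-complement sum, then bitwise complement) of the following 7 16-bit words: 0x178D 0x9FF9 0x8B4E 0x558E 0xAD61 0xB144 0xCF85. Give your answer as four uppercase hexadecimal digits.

3970

One's-complement addition (fold any carry out of bit 15 back into bit 0):
  0x178D + 0x9FF9 = 0x0B786
  0xB786 + 0x8B4E = 0x142D4 → wrap carry → 0x42D5
  0x42D5 + 0x558E = 0x09863
  0x9863 + 0xAD61 = 0x145C4 → wrap carry → 0x45C5
  0x45C5 + 0xB144 = 0x0F709
  0xF709 + 0xCF85 = 0x1C68E → wrap carry → 0xC68F
One's-complement sum = 0xC68F.
Checksum = ~0xC68F & 0xFFFF = 0x3970.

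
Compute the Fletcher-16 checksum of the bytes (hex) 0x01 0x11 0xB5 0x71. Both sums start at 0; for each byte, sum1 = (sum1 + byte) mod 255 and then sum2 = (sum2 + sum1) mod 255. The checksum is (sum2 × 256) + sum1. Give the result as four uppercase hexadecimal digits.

Running sums (mod 255):
  after byte 0 (0x01): sum1=1, sum2=1
  after byte 1 (0x11): sum1=18, sum2=19
  after byte 2 (0xB5): sum1=199, sum2=218
  after byte 3 (0x71): sum1=57, sum2=20
Checksum = sum2·256 + sum1 = 20·256 + 57 = 5177 = 0x1439.

1439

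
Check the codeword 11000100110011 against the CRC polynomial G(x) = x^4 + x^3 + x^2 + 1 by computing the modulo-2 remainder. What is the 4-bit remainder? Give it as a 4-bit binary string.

Modulo-2 division of 11000100110011 by 11101:
  pos 0: 11000 XOR 11101 = 00101
  pos 2: 10110 XOR 11101 = 01011
  pos 3: 10110 XOR 11101 = 01011
  pos 4: 10111 XOR 11101 = 01010
  pos 5: 10101 XOR 11101 = 01000
  pos 6: 10000 XOR 11101 = 01101
  pos 7: 11010 XOR 11101 = 00111
  pos 9: 11111 XOR 11101 = 00010
Remainder = 0010 (nonzero — an error is detected).

0010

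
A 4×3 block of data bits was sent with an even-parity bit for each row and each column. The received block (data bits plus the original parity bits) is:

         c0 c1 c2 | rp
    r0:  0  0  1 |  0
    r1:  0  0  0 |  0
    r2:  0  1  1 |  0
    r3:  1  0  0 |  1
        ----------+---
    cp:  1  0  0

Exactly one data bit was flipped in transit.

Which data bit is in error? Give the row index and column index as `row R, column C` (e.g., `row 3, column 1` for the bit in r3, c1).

row 0, column 1

Recompute each row's even parity and compare to rp:
  r0: data parity 1, sent rp 0 → mismatch
  r1: data parity 0, sent rp 0 → ok
  r2: data parity 0, sent rp 0 → ok
  r3: data parity 1, sent rp 1 → ok
Recompute each column's even parity and compare to cp:
  c0: data parity 1, sent cp 1 → ok
  c1: data parity 1, sent cp 0 → mismatch
  c2: data parity 0, sent cp 0 → ok
Exactly one row (r0) and one column (c1) fail → the flipped bit is at their intersection.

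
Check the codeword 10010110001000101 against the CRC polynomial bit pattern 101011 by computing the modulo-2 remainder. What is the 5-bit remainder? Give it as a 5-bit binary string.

Modulo-2 division of 10010110001000101 by 101011:
  pos 0: 100101 XOR 101011 = 001110
  pos 2: 111010 XOR 101011 = 010001
  pos 3: 100010 XOR 101011 = 001001
  pos 5: 100101 XOR 101011 = 001110
  pos 7: 111000 XOR 101011 = 010011
  pos 8: 100110 XOR 101011 = 001101
  pos 10: 110110 XOR 101011 = 011101
  pos 11: 111011 XOR 101011 = 010000
Remainder = 10000 (nonzero — an error is detected).

10000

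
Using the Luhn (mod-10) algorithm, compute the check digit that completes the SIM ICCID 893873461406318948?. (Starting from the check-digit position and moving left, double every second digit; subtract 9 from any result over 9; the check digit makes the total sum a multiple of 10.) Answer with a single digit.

8

Partial digits right→left: 8 4 9 8 1 3 6 0 4 1 6 4 3 7 8 3 9 8
Double every second digit counting from the check-digit position (so the 1st, 3rd, 5th, ... of the partial from the right).
  doubled (with −9 where >9): 7 9 2 3 8 3 6 7 9 → sum 54
  kept as-is: 4 8 3 0 1 4 7 3 8 → sum 38
Total = 54 + 38 = 92.
Check digit = (10 − (92 mod 10)) mod 10 = 8.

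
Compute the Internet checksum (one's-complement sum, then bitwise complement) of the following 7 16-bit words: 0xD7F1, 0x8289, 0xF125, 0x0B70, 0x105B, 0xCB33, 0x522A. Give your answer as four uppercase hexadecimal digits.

One's-complement addition (fold any carry out of bit 15 back into bit 0):
  0xD7F1 + 0x8289 = 0x15A7A → wrap carry → 0x5A7B
  0x5A7B + 0xF125 = 0x14BA0 → wrap carry → 0x4BA1
  0x4BA1 + 0x0B70 = 0x05711
  0x5711 + 0x105B = 0x0676C
  0x676C + 0xCB33 = 0x1329F → wrap carry → 0x32A0
  0x32A0 + 0x522A = 0x084CA
One's-complement sum = 0x84CA.
Checksum = ~0x84CA & 0xFFFF = 0x7B35.

7B35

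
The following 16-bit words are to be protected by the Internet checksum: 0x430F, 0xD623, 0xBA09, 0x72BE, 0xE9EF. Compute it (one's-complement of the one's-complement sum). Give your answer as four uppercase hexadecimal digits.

D014

One's-complement addition (fold any carry out of bit 15 back into bit 0):
  0x430F + 0xD623 = 0x11932 → wrap carry → 0x1933
  0x1933 + 0xBA09 = 0x0D33C
  0xD33C + 0x72BE = 0x145FA → wrap carry → 0x45FB
  0x45FB + 0xE9EF = 0x12FEA → wrap carry → 0x2FEB
One's-complement sum = 0x2FEB.
Checksum = ~0x2FEB & 0xFFFF = 0xD014.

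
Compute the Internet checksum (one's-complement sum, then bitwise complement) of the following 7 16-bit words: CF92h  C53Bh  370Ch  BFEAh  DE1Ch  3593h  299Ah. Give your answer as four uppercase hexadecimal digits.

36F0

One's-complement addition (fold any carry out of bit 15 back into bit 0):
  0xCF92 + 0xC53B = 0x194CD → wrap carry → 0x94CE
  0x94CE + 0x370C = 0x0CBDA
  0xCBDA + 0xBFEA = 0x18BC4 → wrap carry → 0x8BC5
  0x8BC5 + 0xDE1C = 0x169E1 → wrap carry → 0x69E2
  0x69E2 + 0x3593 = 0x09F75
  0x9F75 + 0x299A = 0x0C90F
One's-complement sum = 0xC90F.
Checksum = ~0xC90F & 0xFFFF = 0x36F0.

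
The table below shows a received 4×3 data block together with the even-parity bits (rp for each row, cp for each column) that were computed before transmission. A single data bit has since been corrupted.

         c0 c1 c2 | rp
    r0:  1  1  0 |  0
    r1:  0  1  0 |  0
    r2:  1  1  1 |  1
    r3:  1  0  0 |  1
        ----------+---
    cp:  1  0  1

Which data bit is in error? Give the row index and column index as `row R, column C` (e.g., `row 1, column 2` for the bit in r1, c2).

Recompute each row's even parity and compare to rp:
  r0: data parity 0, sent rp 0 → ok
  r1: data parity 1, sent rp 0 → mismatch
  r2: data parity 1, sent rp 1 → ok
  r3: data parity 1, sent rp 1 → ok
Recompute each column's even parity and compare to cp:
  c0: data parity 1, sent cp 1 → ok
  c1: data parity 1, sent cp 0 → mismatch
  c2: data parity 1, sent cp 1 → ok
Exactly one row (r1) and one column (c1) fail → the flipped bit is at their intersection.

row 1, column 1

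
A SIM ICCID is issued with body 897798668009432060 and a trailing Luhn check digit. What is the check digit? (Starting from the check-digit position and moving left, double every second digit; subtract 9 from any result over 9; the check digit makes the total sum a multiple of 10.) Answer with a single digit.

Partial digits right→left: 0 6 0 2 3 4 9 0 0 8 6 6 8 9 7 7 9 8
Double every second digit counting from the check-digit position (so the 1st, 3rd, 5th, ... of the partial from the right).
  doubled (with −9 where >9): 0 0 6 9 0 3 7 5 9 → sum 39
  kept as-is: 6 2 4 0 8 6 9 7 8 → sum 50
Total = 39 + 50 = 89.
Check digit = (10 − (89 mod 10)) mod 10 = 1.

1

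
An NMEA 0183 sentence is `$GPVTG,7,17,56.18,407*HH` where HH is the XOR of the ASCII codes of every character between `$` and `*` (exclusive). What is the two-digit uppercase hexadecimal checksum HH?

74

XOR the ASCII codes of the payload characters:
  'G' = 0x47 → acc = 0x47
  'P' = 0x50 → acc = 0x17
  'V' = 0x56 → acc = 0x41
  'T' = 0x54 → acc = 0x15
  'G' = 0x47 → acc = 0x52
  ',' = 0x2C → acc = 0x7E
  '7' = 0x37 → acc = 0x49
  ',' = 0x2C → acc = 0x65
  '1' = 0x31 → acc = 0x54
  '7' = 0x37 → acc = 0x63
  ',' = 0x2C → acc = 0x4F
  '5' = 0x35 → acc = 0x7A
  '6' = 0x36 → acc = 0x4C
  '.' = 0x2E → acc = 0x62
  '1' = 0x31 → acc = 0x53
  '8' = 0x38 → acc = 0x6B
  ',' = 0x2C → acc = 0x47
  '4' = 0x34 → acc = 0x73
  '0' = 0x30 → acc = 0x43
  '7' = 0x37 → acc = 0x74
Checksum = 0x74.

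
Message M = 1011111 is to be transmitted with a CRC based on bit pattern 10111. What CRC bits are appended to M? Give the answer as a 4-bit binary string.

Append 4 zeros: 10111110000. Divide by 10111 (XOR where the leading bit is 1):
  pos 0: 10111 XOR 10111 = 00000
  pos 5: 11000 XOR 10111 = 01111
  pos 6: 11110 XOR 10111 = 01001
Remainder (last 4 bits) = 1001. This is the CRC / FCS.

1001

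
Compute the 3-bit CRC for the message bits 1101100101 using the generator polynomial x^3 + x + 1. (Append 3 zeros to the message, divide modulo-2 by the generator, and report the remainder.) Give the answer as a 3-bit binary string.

Append 3 zeros: 1101100101000. Divide by 1011 (XOR where the leading bit is 1):
  pos 0: 1101 XOR 1011 = 0110
  pos 1: 1101 XOR 1011 = 0110
  pos 2: 1100 XOR 1011 = 0111
  pos 3: 1110 XOR 1011 = 0101
  pos 4: 1011 XOR 1011 = 0000
  pos 9: 1000 XOR 1011 = 0011
Remainder (last 3 bits) = 011. This is the CRC / FCS.

011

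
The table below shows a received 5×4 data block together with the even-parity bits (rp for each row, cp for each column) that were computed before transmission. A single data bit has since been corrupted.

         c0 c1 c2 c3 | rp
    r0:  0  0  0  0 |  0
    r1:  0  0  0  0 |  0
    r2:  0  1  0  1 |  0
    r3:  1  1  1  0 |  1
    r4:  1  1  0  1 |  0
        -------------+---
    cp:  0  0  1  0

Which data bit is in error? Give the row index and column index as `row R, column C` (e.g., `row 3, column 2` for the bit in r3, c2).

Recompute each row's even parity and compare to rp:
  r0: data parity 0, sent rp 0 → ok
  r1: data parity 0, sent rp 0 → ok
  r2: data parity 0, sent rp 0 → ok
  r3: data parity 1, sent rp 1 → ok
  r4: data parity 1, sent rp 0 → mismatch
Recompute each column's even parity and compare to cp:
  c0: data parity 0, sent cp 0 → ok
  c1: data parity 1, sent cp 0 → mismatch
  c2: data parity 1, sent cp 1 → ok
  c3: data parity 0, sent cp 0 → ok
Exactly one row (r4) and one column (c1) fail → the flipped bit is at their intersection.

row 4, column 1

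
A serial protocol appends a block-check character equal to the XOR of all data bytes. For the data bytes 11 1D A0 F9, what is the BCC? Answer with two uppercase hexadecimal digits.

XOR the bytes together:
  start with 0x11
  0x11 ⊕ 0x1D = 0x0C
  0x0C ⊕ 0xA0 = 0xAC
  0xAC ⊕ 0xF9 = 0x55

55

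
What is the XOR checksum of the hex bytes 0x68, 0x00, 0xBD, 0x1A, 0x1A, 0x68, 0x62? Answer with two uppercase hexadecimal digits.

DF

XOR the bytes together:
  start with 0x68
  0x68 ⊕ 0x00 = 0x68
  0x68 ⊕ 0xBD = 0xD5
  0xD5 ⊕ 0x1A = 0xCF
  0xCF ⊕ 0x1A = 0xD5
  0xD5 ⊕ 0x68 = 0xBD
  0xBD ⊕ 0x62 = 0xDF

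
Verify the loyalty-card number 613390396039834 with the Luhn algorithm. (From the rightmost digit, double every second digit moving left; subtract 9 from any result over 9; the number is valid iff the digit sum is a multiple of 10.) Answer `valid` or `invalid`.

invalid

From the right, keep odd positions and double even positions (subtract 9 from any doubled value over 9):
  doubled (positions 2,4,...): 6 9 0 9 0 6 2 → sum 32
  kept (positions 1,3,...): 4 8 3 6 3 9 3 6 → sum 42
Total = 74.
74 mod 10 = 4, so the number is invalid.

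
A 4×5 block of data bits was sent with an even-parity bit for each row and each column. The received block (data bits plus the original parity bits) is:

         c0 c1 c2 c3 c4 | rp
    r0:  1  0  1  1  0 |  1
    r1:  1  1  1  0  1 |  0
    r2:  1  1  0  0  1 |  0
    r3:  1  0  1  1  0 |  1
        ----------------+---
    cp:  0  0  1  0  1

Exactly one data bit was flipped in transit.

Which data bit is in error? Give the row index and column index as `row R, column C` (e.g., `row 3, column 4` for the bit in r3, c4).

Recompute each row's even parity and compare to rp:
  r0: data parity 1, sent rp 1 → ok
  r1: data parity 0, sent rp 0 → ok
  r2: data parity 1, sent rp 0 → mismatch
  r3: data parity 1, sent rp 1 → ok
Recompute each column's even parity and compare to cp:
  c0: data parity 0, sent cp 0 → ok
  c1: data parity 0, sent cp 0 → ok
  c2: data parity 1, sent cp 1 → ok
  c3: data parity 0, sent cp 0 → ok
  c4: data parity 0, sent cp 1 → mismatch
Exactly one row (r2) and one column (c4) fail → the flipped bit is at their intersection.

row 2, column 4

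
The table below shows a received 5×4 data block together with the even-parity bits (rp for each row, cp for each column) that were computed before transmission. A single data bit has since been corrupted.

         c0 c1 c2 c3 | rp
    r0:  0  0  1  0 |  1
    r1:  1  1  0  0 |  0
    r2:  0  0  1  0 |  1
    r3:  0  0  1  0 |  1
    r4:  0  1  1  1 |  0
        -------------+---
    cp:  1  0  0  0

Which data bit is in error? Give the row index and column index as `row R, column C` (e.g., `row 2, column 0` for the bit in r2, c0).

row 4, column 3

Recompute each row's even parity and compare to rp:
  r0: data parity 1, sent rp 1 → ok
  r1: data parity 0, sent rp 0 → ok
  r2: data parity 1, sent rp 1 → ok
  r3: data parity 1, sent rp 1 → ok
  r4: data parity 1, sent rp 0 → mismatch
Recompute each column's even parity and compare to cp:
  c0: data parity 1, sent cp 1 → ok
  c1: data parity 0, sent cp 0 → ok
  c2: data parity 0, sent cp 0 → ok
  c3: data parity 1, sent cp 0 → mismatch
Exactly one row (r4) and one column (c3) fail → the flipped bit is at their intersection.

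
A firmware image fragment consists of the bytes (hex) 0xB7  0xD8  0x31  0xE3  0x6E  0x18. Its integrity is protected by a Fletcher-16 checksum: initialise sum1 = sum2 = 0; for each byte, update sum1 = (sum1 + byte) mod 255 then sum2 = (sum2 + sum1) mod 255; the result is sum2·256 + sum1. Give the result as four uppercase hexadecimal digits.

EF2C

Running sums (mod 255):
  after byte 0 (0xB7): sum1=183, sum2=183
  after byte 1 (0xD8): sum1=144, sum2=72
  after byte 2 (0x31): sum1=193, sum2=10
  after byte 3 (0xE3): sum1=165, sum2=175
  after byte 4 (0x6E): sum1=20, sum2=195
  after byte 5 (0x18): sum1=44, sum2=239
Checksum = sum2·256 + sum1 = 239·256 + 44 = 61228 = 0xEF2C.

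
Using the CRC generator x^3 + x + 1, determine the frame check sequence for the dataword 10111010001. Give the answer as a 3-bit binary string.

110

Append 3 zeros: 10111010001000. Divide by 1011 (XOR where the leading bit is 1):
  pos 0: 1011 XOR 1011 = 0000
  pos 4: 1010 XOR 1011 = 0001
  pos 7: 1001 XOR 1011 = 0010
  pos 9: 1000 XOR 1011 = 0011
Remainder (last 3 bits) = 110. This is the CRC / FCS.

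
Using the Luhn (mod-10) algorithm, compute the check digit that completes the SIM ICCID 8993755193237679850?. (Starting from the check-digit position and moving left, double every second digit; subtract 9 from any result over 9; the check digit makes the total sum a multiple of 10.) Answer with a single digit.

Partial digits right→left: 0 5 8 9 7 6 7 3 2 3 9 1 5 5 7 3 9 9 8
Double every second digit counting from the check-digit position (so the 1st, 3rd, 5th, ... of the partial from the right).
  doubled (with −9 where >9): 0 7 5 5 4 9 1 5 9 7 → sum 52
  kept as-is: 5 9 6 3 3 1 5 3 9 → sum 44
Total = 52 + 44 = 96.
Check digit = (10 − (96 mod 10)) mod 10 = 4.

4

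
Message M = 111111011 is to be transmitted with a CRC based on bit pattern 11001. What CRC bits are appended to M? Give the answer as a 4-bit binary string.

1010

Append 4 zeros: 1111110110000. Divide by 11001 (XOR where the leading bit is 1):
  pos 0: 11111 XOR 11001 = 00110
  pos 2: 11010 XOR 11001 = 00011
  pos 5: 11110 XOR 11001 = 00111
  pos 7: 11100 XOR 11001 = 00101
Remainder (last 4 bits) = 1010. This is the CRC / FCS.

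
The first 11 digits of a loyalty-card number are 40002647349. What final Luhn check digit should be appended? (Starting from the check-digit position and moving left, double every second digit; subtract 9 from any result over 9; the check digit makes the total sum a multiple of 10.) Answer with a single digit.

8

Partial digits right→left: 9 4 3 7 4 6 2 0 0 0 4
Double every second digit counting from the check-digit position (so the 1st, 3rd, 5th, ... of the partial from the right).
  doubled (with −9 where >9): 9 6 8 4 0 8 → sum 35
  kept as-is: 4 7 6 0 0 → sum 17
Total = 35 + 17 = 52.
Check digit = (10 − (52 mod 10)) mod 10 = 8.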